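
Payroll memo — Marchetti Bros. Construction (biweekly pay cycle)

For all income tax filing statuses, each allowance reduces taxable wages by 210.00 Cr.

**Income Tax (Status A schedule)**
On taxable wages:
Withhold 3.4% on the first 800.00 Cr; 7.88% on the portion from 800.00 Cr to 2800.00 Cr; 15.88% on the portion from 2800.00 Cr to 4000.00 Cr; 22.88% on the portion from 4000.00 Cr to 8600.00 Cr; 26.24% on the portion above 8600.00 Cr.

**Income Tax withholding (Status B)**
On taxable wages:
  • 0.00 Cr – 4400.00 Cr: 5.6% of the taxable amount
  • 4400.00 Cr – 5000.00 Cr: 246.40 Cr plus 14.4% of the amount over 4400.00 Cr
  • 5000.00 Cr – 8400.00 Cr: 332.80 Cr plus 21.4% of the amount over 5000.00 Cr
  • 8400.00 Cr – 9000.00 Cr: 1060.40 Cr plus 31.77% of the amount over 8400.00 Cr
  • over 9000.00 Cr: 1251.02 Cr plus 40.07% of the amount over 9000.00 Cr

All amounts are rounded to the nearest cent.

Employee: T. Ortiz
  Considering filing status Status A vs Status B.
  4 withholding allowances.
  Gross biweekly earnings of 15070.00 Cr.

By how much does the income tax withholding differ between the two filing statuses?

441.53 Cr

Income Tax (Status A): taxable = 15070.00 Cr − 4×210.00 Cr = 14230.00 Cr
  1427.84 Cr + 26.24% × (14230.00 Cr − 8600.00 Cr) = 1427.84 Cr + 26.24% × 5630.00 Cr = 2905.15 Cr
Income Tax (Status B): taxable = 15070.00 Cr − 4×210.00 Cr = 14230.00 Cr
  1251.02 Cr + 40.07% × (14230.00 Cr − 9000.00 Cr) = 1251.02 Cr + 40.07% × 5230.00 Cr = 3346.68 Cr
Difference: |2905.15 Cr − 3346.68 Cr| = 441.53 Cr (higher under Status B)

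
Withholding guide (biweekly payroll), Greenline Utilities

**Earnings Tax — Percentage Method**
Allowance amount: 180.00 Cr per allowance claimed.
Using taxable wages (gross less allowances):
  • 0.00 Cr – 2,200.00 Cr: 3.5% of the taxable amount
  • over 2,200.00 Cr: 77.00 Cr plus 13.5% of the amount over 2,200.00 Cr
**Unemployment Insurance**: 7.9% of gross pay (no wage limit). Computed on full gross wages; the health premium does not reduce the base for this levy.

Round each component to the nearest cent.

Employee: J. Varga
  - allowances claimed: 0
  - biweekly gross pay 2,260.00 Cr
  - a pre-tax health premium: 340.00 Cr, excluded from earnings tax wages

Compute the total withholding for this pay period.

245.74 Cr

Earnings Tax: taxable = 2,260.00 Cr − 340.00 Cr = 1,920.00 Cr
  3.5% × 1,920.00 Cr = 67.20 Cr
Unemployment Insurance: 7.9% × 2,260.00 Cr = 178.54 Cr
Total: 67.20 Cr + 178.54 Cr = 245.74 Cr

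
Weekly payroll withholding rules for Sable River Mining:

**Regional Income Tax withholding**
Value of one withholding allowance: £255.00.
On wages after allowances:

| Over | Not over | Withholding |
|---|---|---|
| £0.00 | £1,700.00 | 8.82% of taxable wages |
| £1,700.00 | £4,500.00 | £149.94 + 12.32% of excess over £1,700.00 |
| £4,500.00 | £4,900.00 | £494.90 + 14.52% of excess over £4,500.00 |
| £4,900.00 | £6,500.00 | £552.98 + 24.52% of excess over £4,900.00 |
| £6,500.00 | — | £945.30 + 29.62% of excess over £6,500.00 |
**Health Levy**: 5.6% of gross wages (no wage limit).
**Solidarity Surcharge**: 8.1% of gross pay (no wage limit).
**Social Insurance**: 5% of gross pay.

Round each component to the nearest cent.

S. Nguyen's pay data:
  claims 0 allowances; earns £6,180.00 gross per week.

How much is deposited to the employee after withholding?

£4,157.50

Regional Income Tax: taxable = £6,180.00
  £552.98 + 24.52% × (£6,180.00 − £4,900.00) = £552.98 + 24.52% × £1,280.00 = £866.84
Health Levy: 5.6% × £6,180.00 = £346.08
Solidarity Surcharge: 8.1% × £6,180.00 = £500.58
Social Insurance: 5% × £6,180.00 = £309.00
Total withheld: £866.84 + £346.08 + £500.58 + £309.00 = £2,022.50
Net pay: £6,180.00 − £2,022.50 = £4,157.50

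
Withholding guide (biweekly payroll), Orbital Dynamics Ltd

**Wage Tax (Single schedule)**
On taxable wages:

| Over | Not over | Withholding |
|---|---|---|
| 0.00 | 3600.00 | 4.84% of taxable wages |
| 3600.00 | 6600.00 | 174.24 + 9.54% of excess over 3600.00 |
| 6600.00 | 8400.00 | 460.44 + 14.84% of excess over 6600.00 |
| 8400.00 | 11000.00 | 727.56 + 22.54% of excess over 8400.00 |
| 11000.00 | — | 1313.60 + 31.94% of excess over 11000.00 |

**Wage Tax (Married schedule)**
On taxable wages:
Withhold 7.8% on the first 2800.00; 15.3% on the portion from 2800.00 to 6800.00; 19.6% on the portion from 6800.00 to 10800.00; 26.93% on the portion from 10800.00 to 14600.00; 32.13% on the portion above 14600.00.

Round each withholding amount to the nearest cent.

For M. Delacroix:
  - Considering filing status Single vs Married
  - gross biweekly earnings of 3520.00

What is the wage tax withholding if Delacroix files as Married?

Wage Tax (Married): taxable = 3520.00
  218.40 + 15.3% × (3520.00 − 2800.00) = 218.40 + 15.3% × 720.00 = 328.56

328.56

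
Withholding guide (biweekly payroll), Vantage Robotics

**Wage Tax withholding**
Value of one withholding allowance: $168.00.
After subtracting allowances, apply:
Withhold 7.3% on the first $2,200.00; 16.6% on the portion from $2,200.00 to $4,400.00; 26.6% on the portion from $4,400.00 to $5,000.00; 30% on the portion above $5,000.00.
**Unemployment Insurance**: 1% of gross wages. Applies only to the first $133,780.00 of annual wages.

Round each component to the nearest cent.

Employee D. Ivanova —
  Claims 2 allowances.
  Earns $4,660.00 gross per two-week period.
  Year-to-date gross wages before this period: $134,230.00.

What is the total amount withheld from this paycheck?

$513.18

Wage Tax: taxable = $4,660.00 − 2×$168.00 = $4,324.00
  $160.60 + 16.6% × ($4,324.00 − $2,200.00) = $160.60 + 16.6% × $2,124.00 = $513.18
Unemployment Insurance: YTD $134,230.00 ≥ cap $133,780.00 → $0.00
Total: $513.18 + $0.00 = $513.18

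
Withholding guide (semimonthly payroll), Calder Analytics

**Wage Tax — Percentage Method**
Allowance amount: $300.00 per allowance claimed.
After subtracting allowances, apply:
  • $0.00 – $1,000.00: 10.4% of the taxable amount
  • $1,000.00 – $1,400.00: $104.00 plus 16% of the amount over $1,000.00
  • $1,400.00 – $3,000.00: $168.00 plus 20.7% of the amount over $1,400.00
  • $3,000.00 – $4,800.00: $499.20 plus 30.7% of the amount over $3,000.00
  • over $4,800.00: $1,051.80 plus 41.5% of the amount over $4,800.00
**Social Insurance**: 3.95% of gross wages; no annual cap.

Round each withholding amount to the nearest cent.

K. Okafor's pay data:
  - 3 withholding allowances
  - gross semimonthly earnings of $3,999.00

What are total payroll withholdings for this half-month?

$687.55

Wage Tax: taxable = $3,999.00 − 3×$300.00 = $3,099.00
  $499.20 + 30.7% × ($3,099.00 − $3,000.00) = $499.20 + 30.7% × $99.00 = $529.59
Social Insurance: 3.95% × $3,999.00 = $157.96
Total: $529.59 + $157.96 = $687.55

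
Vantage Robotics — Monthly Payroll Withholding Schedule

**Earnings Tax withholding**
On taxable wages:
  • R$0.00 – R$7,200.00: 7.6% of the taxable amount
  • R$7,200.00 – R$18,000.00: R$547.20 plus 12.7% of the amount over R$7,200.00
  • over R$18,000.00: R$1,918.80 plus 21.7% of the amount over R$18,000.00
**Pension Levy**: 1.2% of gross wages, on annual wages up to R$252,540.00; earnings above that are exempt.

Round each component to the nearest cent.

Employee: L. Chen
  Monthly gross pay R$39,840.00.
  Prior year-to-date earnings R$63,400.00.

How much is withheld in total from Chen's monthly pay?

R$7,136.16

Earnings Tax: taxable = R$39,840.00
  R$1,918.80 + 21.7% × (R$39,840.00 − R$18,000.00) = R$1,918.80 + 21.7% × R$21,840.00 = R$6,658.08
Pension Levy: 1.2% × R$39,840.00 = R$478.08
Total: R$6,658.08 + R$478.08 = R$7,136.16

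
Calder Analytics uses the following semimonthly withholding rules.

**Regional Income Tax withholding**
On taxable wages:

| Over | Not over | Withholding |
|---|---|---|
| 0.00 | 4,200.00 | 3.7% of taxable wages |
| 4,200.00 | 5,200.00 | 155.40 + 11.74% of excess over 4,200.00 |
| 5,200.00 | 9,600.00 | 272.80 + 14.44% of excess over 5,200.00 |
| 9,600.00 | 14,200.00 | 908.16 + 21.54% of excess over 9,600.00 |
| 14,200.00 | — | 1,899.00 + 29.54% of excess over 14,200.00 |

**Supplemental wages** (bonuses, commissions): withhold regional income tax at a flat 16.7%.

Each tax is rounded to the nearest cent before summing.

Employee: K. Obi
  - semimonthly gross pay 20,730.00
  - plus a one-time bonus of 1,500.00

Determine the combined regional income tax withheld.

4,078.46

Regional Income Tax: taxable = 20,730.00
  1,899.00 + 29.54% × (20,730.00 − 14,200.00) = 1,899.00 + 29.54% × 6,530.00 = 3,827.96
Supplemental (16.7% flat on bonus): 16.7% × 1,500.00 = 250.50
Total regional income tax: 3,827.96 + 250.50 = 4,078.46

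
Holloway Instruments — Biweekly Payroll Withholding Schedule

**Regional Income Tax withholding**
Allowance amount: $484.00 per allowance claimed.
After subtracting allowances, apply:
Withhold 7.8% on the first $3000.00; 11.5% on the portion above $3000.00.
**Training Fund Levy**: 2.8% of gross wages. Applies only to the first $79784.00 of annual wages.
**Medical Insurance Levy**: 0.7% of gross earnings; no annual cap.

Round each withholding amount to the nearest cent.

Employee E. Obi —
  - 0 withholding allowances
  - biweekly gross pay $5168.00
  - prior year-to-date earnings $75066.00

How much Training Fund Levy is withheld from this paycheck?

Training Fund Levy: cap $79784.00 − YTD $75066.00 = $4718.00 subject; 2.8% × $4718.00 = $132.10

$132.10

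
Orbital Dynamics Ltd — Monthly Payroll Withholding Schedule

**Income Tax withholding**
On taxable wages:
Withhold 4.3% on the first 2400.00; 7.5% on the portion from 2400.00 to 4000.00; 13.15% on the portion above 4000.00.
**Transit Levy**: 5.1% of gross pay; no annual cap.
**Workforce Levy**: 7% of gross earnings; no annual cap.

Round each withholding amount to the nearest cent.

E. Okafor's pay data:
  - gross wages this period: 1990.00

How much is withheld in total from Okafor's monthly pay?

Income Tax: taxable = 1990.00
  4.3% × 1990.00 = 85.57
Transit Levy: 5.1% × 1990.00 = 101.49
Workforce Levy: 7% × 1990.00 = 139.30
Total: 85.57 + 101.49 + 139.30 = 326.36

326.36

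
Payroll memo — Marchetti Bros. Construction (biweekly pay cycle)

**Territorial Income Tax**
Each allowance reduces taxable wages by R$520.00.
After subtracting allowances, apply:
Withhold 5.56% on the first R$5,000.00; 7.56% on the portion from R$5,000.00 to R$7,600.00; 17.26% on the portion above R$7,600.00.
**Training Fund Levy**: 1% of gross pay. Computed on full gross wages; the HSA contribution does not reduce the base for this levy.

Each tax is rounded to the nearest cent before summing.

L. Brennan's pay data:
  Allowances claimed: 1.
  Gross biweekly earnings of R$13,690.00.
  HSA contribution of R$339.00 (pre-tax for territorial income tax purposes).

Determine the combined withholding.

Territorial Income Tax: taxable = R$13,690.00 − R$339.00 − 1×R$520.00 = R$12,831.00
  R$474.56 + 17.26% × (R$12,831.00 − R$7,600.00) = R$474.56 + 17.26% × R$5,231.00 = R$1,377.43
Training Fund Levy: 1% × R$13,690.00 = R$136.90
Total: R$1,377.43 + R$136.90 = R$1,514.33

R$1,514.33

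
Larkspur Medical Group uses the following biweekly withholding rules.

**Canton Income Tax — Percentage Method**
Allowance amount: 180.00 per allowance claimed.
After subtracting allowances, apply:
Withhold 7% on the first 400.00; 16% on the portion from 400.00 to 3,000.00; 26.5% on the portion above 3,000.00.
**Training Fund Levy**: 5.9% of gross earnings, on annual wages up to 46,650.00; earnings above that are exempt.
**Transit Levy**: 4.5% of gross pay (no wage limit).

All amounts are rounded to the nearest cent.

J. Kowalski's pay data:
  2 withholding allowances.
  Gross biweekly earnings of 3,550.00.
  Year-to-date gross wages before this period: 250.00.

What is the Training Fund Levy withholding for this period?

209.45

Training Fund Levy: 5.9% × 3,550.00 = 209.45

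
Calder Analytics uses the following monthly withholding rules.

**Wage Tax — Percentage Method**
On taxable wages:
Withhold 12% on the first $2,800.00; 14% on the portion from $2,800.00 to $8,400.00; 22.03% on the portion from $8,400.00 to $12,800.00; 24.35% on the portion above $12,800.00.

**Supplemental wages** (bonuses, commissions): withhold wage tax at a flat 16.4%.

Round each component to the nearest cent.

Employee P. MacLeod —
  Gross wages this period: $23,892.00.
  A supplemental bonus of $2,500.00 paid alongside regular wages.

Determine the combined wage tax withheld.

Wage Tax: taxable = $23,892.00
  $2,089.32 + 24.35% × ($23,892.00 − $12,800.00) = $2,089.32 + 24.35% × $11,092.00 = $4,790.22
Supplemental (16.4% flat on bonus): 16.4% × $2,500.00 = $410.00
Total wage tax: $4,790.22 + $410.00 = $5,200.22

$5,200.22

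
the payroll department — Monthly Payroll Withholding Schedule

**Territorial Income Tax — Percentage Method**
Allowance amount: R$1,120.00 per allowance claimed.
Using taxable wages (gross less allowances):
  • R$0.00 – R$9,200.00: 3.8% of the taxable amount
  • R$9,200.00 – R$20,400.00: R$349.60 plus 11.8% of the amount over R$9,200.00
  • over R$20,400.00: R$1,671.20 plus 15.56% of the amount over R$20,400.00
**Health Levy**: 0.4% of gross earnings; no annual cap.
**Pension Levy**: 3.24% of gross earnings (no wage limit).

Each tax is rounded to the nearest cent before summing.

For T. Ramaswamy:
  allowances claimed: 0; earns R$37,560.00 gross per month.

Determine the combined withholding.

Territorial Income Tax: taxable = R$37,560.00
  R$1,671.20 + 15.56% × (R$37,560.00 − R$20,400.00) = R$1,671.20 + 15.56% × R$17,160.00 = R$4,341.30
Health Levy: 0.4% × R$37,560.00 = R$150.24
Pension Levy: 3.24% × R$37,560.00 = R$1,216.94
Total: R$4,341.30 + R$150.24 + R$1,216.94 = R$5,708.48

R$5,708.48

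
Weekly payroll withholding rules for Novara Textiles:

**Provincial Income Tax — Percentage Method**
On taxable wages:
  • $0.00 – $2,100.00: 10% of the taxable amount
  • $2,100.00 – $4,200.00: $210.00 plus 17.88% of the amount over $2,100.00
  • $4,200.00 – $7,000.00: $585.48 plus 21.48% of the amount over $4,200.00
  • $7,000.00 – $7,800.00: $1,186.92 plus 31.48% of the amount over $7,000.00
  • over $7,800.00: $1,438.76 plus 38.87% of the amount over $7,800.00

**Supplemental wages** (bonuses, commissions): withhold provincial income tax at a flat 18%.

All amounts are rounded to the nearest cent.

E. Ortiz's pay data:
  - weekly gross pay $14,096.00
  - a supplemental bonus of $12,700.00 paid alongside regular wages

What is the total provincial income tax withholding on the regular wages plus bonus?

$6,172.02

Provincial Income Tax: taxable = $14,096.00
  $1,438.76 + 38.87% × ($14,096.00 − $7,800.00) = $1,438.76 + 38.87% × $6,296.00 = $3,886.02
Supplemental (18% flat on bonus): 18% × $12,700.00 = $2,286.00
Total provincial income tax: $3,886.02 + $2,286.00 = $6,172.02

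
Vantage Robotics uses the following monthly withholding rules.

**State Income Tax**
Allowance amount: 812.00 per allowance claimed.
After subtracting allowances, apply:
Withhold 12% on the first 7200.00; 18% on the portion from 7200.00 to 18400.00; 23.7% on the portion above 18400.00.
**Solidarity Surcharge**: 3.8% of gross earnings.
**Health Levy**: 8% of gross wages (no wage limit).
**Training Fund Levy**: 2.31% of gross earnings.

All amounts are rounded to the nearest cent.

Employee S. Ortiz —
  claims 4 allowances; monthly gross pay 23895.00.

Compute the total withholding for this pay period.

6784.12

State Income Tax: taxable = 23895.00 − 4×812.00 = 20647.00
  2880.00 + 23.7% × (20647.00 − 18400.00) = 2880.00 + 23.7% × 2247.00 = 3412.54
Solidarity Surcharge: 3.8% × 23895.00 = 908.01
Health Levy: 8% × 23895.00 = 1911.60
Training Fund Levy: 2.31% × 23895.00 = 551.97
Total: 3412.54 + 908.01 + 1911.60 + 551.97 = 6784.12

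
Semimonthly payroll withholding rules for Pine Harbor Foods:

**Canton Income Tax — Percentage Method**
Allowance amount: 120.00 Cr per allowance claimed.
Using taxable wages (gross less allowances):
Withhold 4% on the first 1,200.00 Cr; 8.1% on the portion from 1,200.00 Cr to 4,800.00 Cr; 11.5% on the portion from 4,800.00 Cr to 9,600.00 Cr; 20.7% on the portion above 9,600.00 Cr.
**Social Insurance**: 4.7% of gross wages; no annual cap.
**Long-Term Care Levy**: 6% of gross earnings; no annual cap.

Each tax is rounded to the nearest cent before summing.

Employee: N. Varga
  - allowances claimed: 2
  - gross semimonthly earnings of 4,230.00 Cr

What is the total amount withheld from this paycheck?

726.60 Cr

Canton Income Tax: taxable = 4,230.00 Cr − 2×120.00 Cr = 3,990.00 Cr
  48.00 Cr + 8.1% × (3,990.00 Cr − 1,200.00 Cr) = 48.00 Cr + 8.1% × 2,790.00 Cr = 273.99 Cr
Social Insurance: 4.7% × 4,230.00 Cr = 198.81 Cr
Long-Term Care Levy: 6% × 4,230.00 Cr = 253.80 Cr
Total: 273.99 Cr + 198.81 Cr + 253.80 Cr = 726.60 Cr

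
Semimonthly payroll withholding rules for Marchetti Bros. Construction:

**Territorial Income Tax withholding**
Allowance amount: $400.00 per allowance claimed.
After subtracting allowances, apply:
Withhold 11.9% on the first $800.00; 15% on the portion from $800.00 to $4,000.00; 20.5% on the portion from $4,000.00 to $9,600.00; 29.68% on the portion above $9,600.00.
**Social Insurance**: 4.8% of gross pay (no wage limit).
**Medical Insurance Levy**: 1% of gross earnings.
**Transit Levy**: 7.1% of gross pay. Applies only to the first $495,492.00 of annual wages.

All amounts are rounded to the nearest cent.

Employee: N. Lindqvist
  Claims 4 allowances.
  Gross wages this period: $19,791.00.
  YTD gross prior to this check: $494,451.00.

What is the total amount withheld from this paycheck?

Territorial Income Tax: taxable = $19,791.00 − 4×$400.00 = $18,191.00
  $1,723.20 + 29.68% × ($18,191.00 − $9,600.00) = $1,723.20 + 29.68% × $8,591.00 = $4,273.01
Social Insurance: 4.8% × $19,791.00 = $949.97
Medical Insurance Levy: 1% × $19,791.00 = $197.91
Transit Levy: cap $495,492.00 − YTD $494,451.00 = $1,041.00 subject; 7.1% × $1,041.00 = $73.91
Total: $4,273.01 + $949.97 + $197.91 + $73.91 = $5,494.80

$5,494.80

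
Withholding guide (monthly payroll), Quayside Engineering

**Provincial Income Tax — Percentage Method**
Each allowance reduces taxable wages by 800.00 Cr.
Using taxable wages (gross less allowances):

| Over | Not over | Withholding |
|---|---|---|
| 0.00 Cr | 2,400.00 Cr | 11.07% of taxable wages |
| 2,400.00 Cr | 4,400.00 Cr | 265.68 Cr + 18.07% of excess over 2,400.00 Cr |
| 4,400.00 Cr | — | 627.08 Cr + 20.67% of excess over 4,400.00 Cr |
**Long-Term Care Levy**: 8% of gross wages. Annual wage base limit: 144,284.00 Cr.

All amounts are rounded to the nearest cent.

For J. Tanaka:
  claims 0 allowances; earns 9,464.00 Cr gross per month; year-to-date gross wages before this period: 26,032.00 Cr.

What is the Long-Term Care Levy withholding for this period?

757.12 Cr

Long-Term Care Levy: 8% × 9,464.00 Cr = 757.12 Cr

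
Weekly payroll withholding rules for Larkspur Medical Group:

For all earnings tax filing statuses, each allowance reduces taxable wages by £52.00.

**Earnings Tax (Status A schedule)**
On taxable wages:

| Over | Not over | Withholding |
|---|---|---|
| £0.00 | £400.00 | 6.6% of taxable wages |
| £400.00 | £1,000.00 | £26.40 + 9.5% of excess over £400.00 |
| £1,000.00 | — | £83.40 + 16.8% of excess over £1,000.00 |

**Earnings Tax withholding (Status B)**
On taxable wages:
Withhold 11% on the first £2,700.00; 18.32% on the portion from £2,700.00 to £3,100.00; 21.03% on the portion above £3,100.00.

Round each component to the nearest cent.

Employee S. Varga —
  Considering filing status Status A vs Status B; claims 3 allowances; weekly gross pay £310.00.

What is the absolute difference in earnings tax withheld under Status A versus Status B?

£6.78

Earnings Tax (Status A): taxable = £310.00 − 3×£52.00 = £154.00
  6.6% × £154.00 = £10.16
Earnings Tax (Status B): taxable = £310.00 − 3×£52.00 = £154.00
  11% × £154.00 = £16.94
Difference: |£10.16 − £16.94| = £6.78 (higher under Status B)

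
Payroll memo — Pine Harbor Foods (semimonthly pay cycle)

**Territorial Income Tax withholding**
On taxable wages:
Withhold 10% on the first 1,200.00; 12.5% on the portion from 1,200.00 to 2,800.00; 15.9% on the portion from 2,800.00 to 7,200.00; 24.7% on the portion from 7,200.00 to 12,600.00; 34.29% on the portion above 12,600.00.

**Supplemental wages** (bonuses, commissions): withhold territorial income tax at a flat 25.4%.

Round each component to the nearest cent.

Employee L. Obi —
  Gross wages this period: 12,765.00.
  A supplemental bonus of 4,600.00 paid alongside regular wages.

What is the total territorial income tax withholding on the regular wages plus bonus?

3,578.38

Territorial Income Tax: taxable = 12,765.00
  2,353.40 + 34.29% × (12,765.00 − 12,600.00) = 2,353.40 + 34.29% × 165.00 = 2,409.98
Supplemental (25.4% flat on bonus): 25.4% × 4,600.00 = 1,168.40
Total territorial income tax: 2,409.98 + 1,168.40 = 3,578.38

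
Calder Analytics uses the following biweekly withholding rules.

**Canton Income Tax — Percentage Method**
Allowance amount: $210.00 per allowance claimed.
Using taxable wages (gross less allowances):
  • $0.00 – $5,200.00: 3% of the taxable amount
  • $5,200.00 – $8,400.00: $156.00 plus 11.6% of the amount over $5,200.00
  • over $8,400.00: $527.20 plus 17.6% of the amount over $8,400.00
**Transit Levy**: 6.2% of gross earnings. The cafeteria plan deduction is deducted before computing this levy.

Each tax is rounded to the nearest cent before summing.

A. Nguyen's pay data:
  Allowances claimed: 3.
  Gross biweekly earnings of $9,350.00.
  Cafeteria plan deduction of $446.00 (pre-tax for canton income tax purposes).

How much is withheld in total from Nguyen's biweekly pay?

$1,064.63

Canton Income Tax: taxable = $9,350.00 − $446.00 − 3×$210.00 = $8,274.00
  $156.00 + 11.6% × ($8,274.00 − $5,200.00) = $156.00 + 11.6% × $3,074.00 = $512.58
Transit Levy: 6.2% × $8,904.00 = $552.05
Total: $512.58 + $552.05 = $1,064.63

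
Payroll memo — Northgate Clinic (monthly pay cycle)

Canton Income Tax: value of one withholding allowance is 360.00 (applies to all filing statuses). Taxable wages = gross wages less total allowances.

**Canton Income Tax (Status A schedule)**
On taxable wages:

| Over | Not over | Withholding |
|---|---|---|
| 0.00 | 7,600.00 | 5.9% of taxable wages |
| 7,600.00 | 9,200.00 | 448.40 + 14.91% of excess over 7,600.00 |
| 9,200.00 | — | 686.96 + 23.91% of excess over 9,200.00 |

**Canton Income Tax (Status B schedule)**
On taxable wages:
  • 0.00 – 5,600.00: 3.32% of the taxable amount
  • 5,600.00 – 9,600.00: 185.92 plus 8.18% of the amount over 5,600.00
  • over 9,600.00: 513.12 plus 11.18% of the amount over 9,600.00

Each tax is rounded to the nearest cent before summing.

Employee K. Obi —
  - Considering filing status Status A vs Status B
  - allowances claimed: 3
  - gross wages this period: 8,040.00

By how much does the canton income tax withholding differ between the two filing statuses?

113.47

Canton Income Tax (Status A): taxable = 8,040.00 − 3×360.00 = 6,960.00
  5.9% × 6,960.00 = 410.64
Canton Income Tax (Status B): taxable = 8,040.00 − 3×360.00 = 6,960.00
  185.92 + 8.18% × (6,960.00 − 5,600.00) = 185.92 + 8.18% × 1,360.00 = 297.17
Difference: |410.64 − 297.17| = 113.47 (higher under Status A)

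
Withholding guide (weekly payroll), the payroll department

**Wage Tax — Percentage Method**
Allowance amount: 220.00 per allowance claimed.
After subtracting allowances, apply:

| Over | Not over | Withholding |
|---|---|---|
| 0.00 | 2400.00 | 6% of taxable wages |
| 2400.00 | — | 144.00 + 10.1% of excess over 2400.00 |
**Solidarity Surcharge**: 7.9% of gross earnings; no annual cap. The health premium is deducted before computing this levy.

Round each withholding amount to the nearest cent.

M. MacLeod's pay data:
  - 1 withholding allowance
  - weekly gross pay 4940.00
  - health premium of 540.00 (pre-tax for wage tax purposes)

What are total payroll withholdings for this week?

671.38

Wage Tax: taxable = 4940.00 − 540.00 − 1×220.00 = 4180.00
  144.00 + 10.1% × (4180.00 − 2400.00) = 144.00 + 10.1% × 1780.00 = 323.78
Solidarity Surcharge: 7.9% × 4400.00 = 347.60
Total: 323.78 + 347.60 = 671.38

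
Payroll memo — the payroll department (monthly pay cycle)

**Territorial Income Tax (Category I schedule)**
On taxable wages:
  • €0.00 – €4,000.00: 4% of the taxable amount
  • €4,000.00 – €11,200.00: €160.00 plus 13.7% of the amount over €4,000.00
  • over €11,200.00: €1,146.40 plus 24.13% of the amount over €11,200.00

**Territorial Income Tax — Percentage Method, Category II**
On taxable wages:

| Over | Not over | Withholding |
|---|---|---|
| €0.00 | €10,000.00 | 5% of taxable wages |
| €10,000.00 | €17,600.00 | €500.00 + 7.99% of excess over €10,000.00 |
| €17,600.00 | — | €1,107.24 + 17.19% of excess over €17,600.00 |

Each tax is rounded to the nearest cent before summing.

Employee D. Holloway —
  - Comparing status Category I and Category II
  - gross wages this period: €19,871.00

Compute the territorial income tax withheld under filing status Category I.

€3,238.71

Territorial Income Tax (Category I): taxable = €19,871.00
  €1,146.40 + 24.13% × (€19,871.00 − €11,200.00) = €1,146.40 + 24.13% × €8,671.00 = €3,238.71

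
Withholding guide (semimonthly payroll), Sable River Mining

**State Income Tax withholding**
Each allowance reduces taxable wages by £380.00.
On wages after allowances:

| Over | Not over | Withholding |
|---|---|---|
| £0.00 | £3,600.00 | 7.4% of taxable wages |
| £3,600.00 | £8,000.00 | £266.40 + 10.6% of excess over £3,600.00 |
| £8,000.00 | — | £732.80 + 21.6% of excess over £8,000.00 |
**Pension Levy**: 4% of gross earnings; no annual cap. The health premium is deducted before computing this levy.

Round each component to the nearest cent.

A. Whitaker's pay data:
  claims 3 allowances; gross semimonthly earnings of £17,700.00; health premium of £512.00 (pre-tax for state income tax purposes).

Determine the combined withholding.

State Income Tax: taxable = £17,700.00 − £512.00 − 3×£380.00 = £16,048.00
  £732.80 + 21.6% × (£16,048.00 − £8,000.00) = £732.80 + 21.6% × £8,048.00 = £2,471.17
Pension Levy: 4% × £17,188.00 = £687.52
Total: £2,471.17 + £687.52 = £3,158.69

£3,158.69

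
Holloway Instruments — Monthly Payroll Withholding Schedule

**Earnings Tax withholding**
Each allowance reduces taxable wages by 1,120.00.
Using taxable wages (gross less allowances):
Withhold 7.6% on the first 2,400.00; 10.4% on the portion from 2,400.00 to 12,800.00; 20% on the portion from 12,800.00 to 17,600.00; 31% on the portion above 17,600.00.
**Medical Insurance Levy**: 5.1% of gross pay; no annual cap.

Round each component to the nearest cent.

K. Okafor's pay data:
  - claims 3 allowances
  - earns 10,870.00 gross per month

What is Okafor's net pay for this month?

9,601.79

Earnings Tax: taxable = 10,870.00 − 3×1,120.00 = 7,510.00
  182.40 + 10.4% × (7,510.00 − 2,400.00) = 182.40 + 10.4% × 5,110.00 = 713.84
Medical Insurance Levy: 5.1% × 10,870.00 = 554.37
Total withheld: 713.84 + 554.37 = 1,268.21
Net pay: 10,870.00 − 1,268.21 = 9,601.79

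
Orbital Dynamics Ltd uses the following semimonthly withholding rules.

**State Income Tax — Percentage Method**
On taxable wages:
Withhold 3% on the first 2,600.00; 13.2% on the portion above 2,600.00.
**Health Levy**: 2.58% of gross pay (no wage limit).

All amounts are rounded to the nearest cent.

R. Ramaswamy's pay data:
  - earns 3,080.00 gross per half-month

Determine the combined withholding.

State Income Tax: taxable = 3,080.00
  78.00 + 13.2% × (3,080.00 − 2,600.00) = 78.00 + 13.2% × 480.00 = 141.36
Health Levy: 2.58% × 3,080.00 = 79.46
Total: 141.36 + 79.46 = 220.82

220.82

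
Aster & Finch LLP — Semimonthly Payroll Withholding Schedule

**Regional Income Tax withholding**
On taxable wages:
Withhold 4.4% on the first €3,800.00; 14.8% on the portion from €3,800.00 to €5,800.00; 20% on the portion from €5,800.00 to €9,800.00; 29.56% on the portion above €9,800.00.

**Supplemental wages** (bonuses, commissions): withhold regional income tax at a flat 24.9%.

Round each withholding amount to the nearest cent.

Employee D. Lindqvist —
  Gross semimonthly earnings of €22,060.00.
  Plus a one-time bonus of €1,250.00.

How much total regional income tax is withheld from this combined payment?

€5,198.51

Regional Income Tax: taxable = €22,060.00
  €1,263.20 + 29.56% × (€22,060.00 − €9,800.00) = €1,263.20 + 29.56% × €12,260.00 = €4,887.26
Supplemental (24.9% flat on bonus): 24.9% × €1,250.00 = €311.25
Total regional income tax: €4,887.26 + €311.25 = €5,198.51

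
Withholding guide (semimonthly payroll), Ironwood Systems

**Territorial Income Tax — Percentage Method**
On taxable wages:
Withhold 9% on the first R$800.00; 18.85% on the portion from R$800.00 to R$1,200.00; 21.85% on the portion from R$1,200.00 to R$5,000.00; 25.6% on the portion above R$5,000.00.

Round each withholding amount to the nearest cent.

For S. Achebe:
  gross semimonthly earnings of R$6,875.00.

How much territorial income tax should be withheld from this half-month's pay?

Territorial Income Tax: taxable = R$6,875.00
  R$977.70 + 25.6% × (R$6,875.00 − R$5,000.00) = R$977.70 + 25.6% × R$1,875.00 = R$1,457.70

R$1,457.70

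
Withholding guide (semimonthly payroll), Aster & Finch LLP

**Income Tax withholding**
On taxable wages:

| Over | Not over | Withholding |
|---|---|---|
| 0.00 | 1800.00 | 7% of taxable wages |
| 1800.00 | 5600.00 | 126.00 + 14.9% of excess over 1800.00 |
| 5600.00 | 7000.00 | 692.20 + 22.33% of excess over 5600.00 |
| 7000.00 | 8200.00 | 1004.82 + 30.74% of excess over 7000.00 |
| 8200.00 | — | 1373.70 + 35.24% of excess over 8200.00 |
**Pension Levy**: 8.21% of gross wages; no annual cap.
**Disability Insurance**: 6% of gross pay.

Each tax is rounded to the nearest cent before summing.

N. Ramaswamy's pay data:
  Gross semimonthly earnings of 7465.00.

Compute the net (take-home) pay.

Income Tax: taxable = 7465.00
  1004.82 + 30.74% × (7465.00 − 7000.00) = 1004.82 + 30.74% × 465.00 = 1147.76
Pension Levy: 8.21% × 7465.00 = 612.88
Disability Insurance: 6% × 7465.00 = 447.90
Total withheld: 1147.76 + 612.88 + 447.90 = 2208.54
Net pay: 7465.00 − 2208.54 = 5256.46

5256.46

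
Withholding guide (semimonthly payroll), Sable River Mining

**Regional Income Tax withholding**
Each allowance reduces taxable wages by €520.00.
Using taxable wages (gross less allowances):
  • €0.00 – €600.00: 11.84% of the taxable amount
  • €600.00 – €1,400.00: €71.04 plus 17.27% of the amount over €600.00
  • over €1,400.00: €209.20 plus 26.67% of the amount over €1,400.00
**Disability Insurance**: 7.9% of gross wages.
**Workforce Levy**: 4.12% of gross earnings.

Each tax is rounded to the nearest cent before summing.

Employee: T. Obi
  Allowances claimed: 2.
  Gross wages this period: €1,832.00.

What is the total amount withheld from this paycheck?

Regional Income Tax: taxable = €1,832.00 − 2×€520.00 = €792.00
  €71.04 + 17.27% × (€792.00 − €600.00) = €71.04 + 17.27% × €192.00 = €104.20
Disability Insurance: 7.9% × €1,832.00 = €144.73
Workforce Levy: 4.12% × €1,832.00 = €75.48
Total: €104.20 + €144.73 + €75.48 = €324.41

€324.41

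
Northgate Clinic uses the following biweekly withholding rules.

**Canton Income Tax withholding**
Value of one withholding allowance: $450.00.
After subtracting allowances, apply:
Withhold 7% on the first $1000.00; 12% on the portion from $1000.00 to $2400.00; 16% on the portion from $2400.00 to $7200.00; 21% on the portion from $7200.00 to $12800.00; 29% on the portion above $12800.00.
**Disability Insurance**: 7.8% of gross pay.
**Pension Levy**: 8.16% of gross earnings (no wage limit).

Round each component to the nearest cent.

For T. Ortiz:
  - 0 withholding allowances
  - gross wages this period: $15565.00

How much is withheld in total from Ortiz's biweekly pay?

Canton Income Tax: taxable = $15565.00
  $2182.00 + 29% × ($15565.00 − $12800.00) = $2182.00 + 29% × $2765.00 = $2983.85
Disability Insurance: 7.8% × $15565.00 = $1214.07
Pension Levy: 8.16% × $15565.00 = $1270.10
Total: $2983.85 + $1214.07 + $1270.10 = $5468.02

$5468.02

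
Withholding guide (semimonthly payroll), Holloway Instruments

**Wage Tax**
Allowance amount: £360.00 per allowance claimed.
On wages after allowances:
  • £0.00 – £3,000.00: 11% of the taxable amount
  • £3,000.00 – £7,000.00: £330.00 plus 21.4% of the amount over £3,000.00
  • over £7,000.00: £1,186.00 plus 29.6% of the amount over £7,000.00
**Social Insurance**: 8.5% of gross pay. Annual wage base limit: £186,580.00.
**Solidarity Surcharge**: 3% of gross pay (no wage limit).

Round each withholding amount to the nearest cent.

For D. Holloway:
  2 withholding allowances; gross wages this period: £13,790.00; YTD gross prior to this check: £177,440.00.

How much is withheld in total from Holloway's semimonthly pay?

Wage Tax: taxable = £13,790.00 − 2×£360.00 = £13,070.00
  £1,186.00 + 29.6% × (£13,070.00 − £7,000.00) = £1,186.00 + 29.6% × £6,070.00 = £2,982.72
Social Insurance: cap £186,580.00 − YTD £177,440.00 = £9,140.00 subject; 8.5% × £9,140.00 = £776.90
Solidarity Surcharge: 3% × £13,790.00 = £413.70
Total: £2,982.72 + £776.90 + £413.70 = £4,173.32

£4,173.32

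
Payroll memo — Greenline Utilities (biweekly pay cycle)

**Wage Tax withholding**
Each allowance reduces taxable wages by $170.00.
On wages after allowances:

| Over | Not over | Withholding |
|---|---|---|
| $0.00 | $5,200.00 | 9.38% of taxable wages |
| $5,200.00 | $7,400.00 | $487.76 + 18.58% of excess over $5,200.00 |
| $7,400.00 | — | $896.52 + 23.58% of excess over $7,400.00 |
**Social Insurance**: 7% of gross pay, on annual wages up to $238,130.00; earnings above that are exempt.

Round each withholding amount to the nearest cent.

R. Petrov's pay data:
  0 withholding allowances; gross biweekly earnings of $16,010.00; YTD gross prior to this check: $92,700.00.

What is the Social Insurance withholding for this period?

$1,120.70

Social Insurance: 7% × $16,010.00 = $1,120.70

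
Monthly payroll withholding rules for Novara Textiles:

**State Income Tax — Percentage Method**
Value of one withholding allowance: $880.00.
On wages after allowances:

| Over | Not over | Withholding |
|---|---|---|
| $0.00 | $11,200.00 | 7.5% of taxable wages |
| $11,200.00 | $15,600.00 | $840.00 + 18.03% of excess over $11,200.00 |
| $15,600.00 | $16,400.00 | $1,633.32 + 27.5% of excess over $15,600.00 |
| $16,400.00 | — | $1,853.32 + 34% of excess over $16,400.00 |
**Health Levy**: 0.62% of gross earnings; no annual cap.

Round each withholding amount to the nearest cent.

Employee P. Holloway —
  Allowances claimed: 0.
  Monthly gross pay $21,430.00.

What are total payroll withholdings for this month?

$3,696.39

State Income Tax: taxable = $21,430.00
  $1,853.32 + 34% × ($21,430.00 − $16,400.00) = $1,853.32 + 34% × $5,030.00 = $3,563.52
Health Levy: 0.62% × $21,430.00 = $132.87
Total: $3,563.52 + $132.87 = $3,696.39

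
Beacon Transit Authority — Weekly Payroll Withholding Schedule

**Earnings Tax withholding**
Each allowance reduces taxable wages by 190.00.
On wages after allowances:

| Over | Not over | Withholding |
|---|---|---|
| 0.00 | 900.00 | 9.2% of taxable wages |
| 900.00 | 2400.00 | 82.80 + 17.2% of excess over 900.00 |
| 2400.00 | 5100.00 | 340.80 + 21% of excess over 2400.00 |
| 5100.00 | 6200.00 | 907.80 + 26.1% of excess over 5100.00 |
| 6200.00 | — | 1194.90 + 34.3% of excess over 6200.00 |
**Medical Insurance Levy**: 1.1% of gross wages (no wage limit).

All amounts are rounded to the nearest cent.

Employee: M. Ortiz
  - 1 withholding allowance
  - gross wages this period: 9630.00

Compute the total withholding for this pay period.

2412.15

Earnings Tax: taxable = 9630.00 − 1×190.00 = 9440.00
  1194.90 + 34.3% × (9440.00 − 6200.00) = 1194.90 + 34.3% × 3240.00 = 2306.22
Medical Insurance Levy: 1.1% × 9630.00 = 105.93
Total: 2306.22 + 105.93 = 2412.15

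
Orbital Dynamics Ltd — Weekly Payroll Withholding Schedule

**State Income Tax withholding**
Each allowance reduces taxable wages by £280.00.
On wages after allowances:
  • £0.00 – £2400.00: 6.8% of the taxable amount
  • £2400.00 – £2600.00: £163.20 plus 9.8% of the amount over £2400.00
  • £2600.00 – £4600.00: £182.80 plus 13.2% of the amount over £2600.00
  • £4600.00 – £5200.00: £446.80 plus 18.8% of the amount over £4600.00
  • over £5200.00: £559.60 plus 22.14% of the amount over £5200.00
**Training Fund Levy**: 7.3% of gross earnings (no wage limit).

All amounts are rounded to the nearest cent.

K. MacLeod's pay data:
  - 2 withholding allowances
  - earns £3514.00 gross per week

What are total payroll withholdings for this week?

State Income Tax: taxable = £3514.00 − 2×£280.00 = £2954.00
  £182.80 + 13.2% × (£2954.00 − £2600.00) = £182.80 + 13.2% × £354.00 = £229.53
Training Fund Levy: 7.3% × £3514.00 = £256.52
Total: £229.53 + £256.52 = £486.05

£486.05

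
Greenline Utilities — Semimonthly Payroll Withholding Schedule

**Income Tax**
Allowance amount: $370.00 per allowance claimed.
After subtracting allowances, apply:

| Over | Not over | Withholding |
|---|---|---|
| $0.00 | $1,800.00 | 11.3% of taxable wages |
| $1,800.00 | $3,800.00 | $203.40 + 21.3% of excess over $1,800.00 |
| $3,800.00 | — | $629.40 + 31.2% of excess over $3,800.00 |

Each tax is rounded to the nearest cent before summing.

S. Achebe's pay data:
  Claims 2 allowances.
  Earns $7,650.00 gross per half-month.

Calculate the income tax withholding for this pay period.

$1,599.72

Income Tax: taxable = $7,650.00 − 2×$370.00 = $6,910.00
  $629.40 + 31.2% × ($6,910.00 − $3,800.00) = $629.40 + 31.2% × $3,110.00 = $1,599.72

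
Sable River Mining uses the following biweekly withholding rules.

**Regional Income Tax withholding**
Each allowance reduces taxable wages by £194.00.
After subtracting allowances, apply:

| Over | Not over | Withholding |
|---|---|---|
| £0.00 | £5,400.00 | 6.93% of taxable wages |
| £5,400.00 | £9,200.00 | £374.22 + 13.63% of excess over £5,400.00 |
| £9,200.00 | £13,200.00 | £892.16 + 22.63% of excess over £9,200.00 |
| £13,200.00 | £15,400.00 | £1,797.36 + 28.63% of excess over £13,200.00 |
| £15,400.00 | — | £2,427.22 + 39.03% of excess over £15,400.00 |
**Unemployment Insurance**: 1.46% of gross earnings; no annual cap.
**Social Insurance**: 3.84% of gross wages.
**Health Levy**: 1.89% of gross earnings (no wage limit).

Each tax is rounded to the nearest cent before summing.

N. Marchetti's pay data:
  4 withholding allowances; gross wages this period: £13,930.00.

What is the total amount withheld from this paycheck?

£2,788.52

Regional Income Tax: taxable = £13,930.00 − 4×£194.00 = £13,154.00
  £892.16 + 22.63% × (£13,154.00 − £9,200.00) = £892.16 + 22.63% × £3,954.00 = £1,786.95
Unemployment Insurance: 1.46% × £13,930.00 = £203.38
Social Insurance: 3.84% × £13,930.00 = £534.91
Health Levy: 1.89% × £13,930.00 = £263.28
Total: £1,786.95 + £203.38 + £534.91 + £263.28 = £2,788.52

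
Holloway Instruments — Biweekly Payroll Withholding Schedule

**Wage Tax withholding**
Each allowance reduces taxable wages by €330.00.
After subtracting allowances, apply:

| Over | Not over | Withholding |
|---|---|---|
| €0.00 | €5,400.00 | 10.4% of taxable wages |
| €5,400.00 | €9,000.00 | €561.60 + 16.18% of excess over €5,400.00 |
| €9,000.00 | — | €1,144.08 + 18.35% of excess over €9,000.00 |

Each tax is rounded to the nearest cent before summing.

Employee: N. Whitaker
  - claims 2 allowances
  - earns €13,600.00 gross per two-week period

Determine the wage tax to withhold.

Wage Tax: taxable = €13,600.00 − 2×€330.00 = €12,940.00
  €1,144.08 + 18.35% × (€12,940.00 − €9,000.00) = €1,144.08 + 18.35% × €3,940.00 = €1,867.07

€1,867.07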